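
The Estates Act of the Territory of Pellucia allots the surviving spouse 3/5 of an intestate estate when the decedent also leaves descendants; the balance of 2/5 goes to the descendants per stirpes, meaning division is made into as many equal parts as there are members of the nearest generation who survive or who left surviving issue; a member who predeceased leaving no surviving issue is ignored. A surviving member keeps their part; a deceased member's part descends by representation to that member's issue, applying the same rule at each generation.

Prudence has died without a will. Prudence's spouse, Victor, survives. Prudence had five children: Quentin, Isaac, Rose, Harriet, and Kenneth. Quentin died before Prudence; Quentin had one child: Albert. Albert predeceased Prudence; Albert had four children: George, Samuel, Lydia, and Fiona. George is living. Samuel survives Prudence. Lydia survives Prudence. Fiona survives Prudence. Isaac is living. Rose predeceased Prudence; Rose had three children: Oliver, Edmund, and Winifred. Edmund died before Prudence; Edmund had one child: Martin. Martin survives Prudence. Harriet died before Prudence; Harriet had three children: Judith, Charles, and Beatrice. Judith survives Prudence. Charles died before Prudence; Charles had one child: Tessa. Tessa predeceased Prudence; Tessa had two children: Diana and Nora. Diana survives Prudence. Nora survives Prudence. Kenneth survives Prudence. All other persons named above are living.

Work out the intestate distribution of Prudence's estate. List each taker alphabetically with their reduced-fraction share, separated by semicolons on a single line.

Beatrice 2/75; Diana 1/75; Fiona 1/50; George 1/50; Isaac 2/25; Judith 2/75; Kenneth 2/25; Lydia 1/50; Martin 2/75; Nora 1/75; Oliver 2/75; Samuel 1/50; Victor 3/5; Winifred 2/75

Victor, as surviving spouse, takes 3/5.
The remaining 2/5 passes to Prudence's descendants per stirpes.
The 2/5 is divided into 5 equal shares of 2/25 among Quentin, Isaac, Rose, Harriet, Kenneth.
Quentin predeceased; the 2/25 allotted to Quentin's branch passes to Quentin's issue by representation.
Albert's line is the sole branch at this level, so the full 2/25 passes to Albert's issue by representation.
The 2/25 is divided into 4 equal shares of 1/50 among George, Samuel, Lydia, Fiona.
George is living and takes 1/50.
Samuel is living and takes 1/50.
Lydia is living and takes 1/50.
Fiona is living and takes 1/50.
Isaac is living and takes 2/25.
Rose predeceased; the 2/25 allotted to Rose's branch passes to Rose's issue by representation.
The 2/25 is divided into 3 equal shares of 2/75 among Oliver, Edmund, Winifred.
Oliver is living and takes 2/75.
Edmund predeceased; the 2/75 allotted to Edmund's branch passes to Edmund's issue by representation.
Martin is the sole taker at this level and receives the full 2/75.
Winifred is living and takes 2/75.
Harriet predeceased; the 2/25 allotted to Harriet's branch passes to Harriet's issue by representation.
The 2/25 is divided into 3 equal shares of 2/75 among Judith, Charles, Beatrice.
Judith is living and takes 2/75.
Charles predeceased; the 2/75 allotted to Charles's branch passes to Charles's issue by representation.
Tessa's line is the sole branch at this level, so the full 2/75 passes to Tessa's issue by representation.
The 2/75 is divided into 2 equal shares of 1/75 among Diana, Nora.
Diana is living and takes 1/75.
Nora is living and takes 1/75.
Beatrice is living and takes 2/75.
Kenneth is living and takes 2/25.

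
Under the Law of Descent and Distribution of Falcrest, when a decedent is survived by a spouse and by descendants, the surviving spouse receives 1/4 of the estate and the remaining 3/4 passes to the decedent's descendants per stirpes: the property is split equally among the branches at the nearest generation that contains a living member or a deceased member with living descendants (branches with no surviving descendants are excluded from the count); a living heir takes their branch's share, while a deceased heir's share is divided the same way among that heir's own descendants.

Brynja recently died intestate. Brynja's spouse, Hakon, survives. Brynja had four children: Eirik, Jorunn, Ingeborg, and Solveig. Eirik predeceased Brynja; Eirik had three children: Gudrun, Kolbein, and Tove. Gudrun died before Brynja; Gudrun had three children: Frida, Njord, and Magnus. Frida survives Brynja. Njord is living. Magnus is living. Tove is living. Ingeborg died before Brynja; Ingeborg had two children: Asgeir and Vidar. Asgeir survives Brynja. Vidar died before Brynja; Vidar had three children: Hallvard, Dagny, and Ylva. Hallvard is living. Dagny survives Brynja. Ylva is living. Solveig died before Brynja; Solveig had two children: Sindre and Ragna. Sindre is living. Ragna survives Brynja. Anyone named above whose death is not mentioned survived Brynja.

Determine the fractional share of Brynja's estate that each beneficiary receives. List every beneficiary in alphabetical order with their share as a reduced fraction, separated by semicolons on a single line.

Hakon, as surviving spouse, takes 1/4.
The remaining 3/4 passes to Brynja's descendants per stirpes.
The 3/4 is divided into 4 equal shares of 3/16 among Eirik, Jorunn, Ingeborg, Solveig.
Eirik predeceased; the 3/16 allotted to Eirik's branch passes to Eirik's issue by representation.
The 3/16 is divided into 3 equal shares of 1/16 among Gudrun, Kolbein, Tove.
Gudrun predeceased; the 1/16 allotted to Gudrun's branch passes to Gudrun's issue by representation.
The 1/16 is divided into 3 equal shares of 1/48 among Frida, Njord, Magnus.
Frida is living and takes 1/48.
Njord is living and takes 1/48.
Magnus is living and takes 1/48.
Kolbein is living and takes 1/16.
Tove is living and takes 1/16.
Jorunn is living and takes 3/16.
Ingeborg predeceased; the 3/16 allotted to Ingeborg's branch passes to Ingeborg's issue by representation.
The 3/16 is divided into 2 equal shares of 3/32 among Asgeir, Vidar.
Asgeir is living and takes 3/32.
Vidar predeceased; the 3/32 allotted to Vidar's branch passes to Vidar's issue by representation.
The 3/32 is divided into 3 equal shares of 1/32 among Hallvard, Dagny, Ylva.
Hallvard is living and takes 1/32.
Dagny is living and takes 1/32.
Ylva is living and takes 1/32.
Solveig predeceased; the 3/16 allotted to Solveig's branch passes to Solveig's issue by representation.
The 3/16 is divided into 2 equal shares of 3/32 among Sindre, Ragna.
Sindre is living and takes 3/32.
Ragna is living and takes 3/32.

Asgeir 3/32; Dagny 1/32; Frida 1/48; Hakon 1/4; Hallvard 1/32; Jorunn 3/16; Kolbein 1/16; Magnus 1/48; Njord 1/48; Ragna 3/32; Sindre 3/32; Tove 1/16; Ylva 1/32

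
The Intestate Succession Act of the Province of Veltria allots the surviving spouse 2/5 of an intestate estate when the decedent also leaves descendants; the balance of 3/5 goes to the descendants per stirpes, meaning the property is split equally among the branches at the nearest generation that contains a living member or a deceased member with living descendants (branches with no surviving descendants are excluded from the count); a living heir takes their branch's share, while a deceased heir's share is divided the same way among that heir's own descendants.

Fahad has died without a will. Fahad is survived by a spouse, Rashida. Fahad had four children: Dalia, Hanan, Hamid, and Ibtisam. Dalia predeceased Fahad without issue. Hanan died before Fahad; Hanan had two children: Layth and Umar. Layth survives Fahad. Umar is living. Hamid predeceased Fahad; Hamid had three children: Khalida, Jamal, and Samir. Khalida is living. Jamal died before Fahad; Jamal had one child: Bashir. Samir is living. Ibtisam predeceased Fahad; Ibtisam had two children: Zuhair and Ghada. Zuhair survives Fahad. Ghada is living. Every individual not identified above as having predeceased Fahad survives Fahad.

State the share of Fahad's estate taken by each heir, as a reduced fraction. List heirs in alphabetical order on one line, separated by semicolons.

Bashir 1/15; Ghada 1/10; Khalida 1/15; Layth 1/10; Rashida 2/5; Samir 1/15; Umar 1/10; Zuhair 1/10

Rashida, as surviving spouse, takes 2/5.
The remaining 3/5 passes to Fahad's descendants per stirpes.
Dalia left no surviving issue, so that branch lapses and is disregarded.
The 3/5 is divided into 3 equal shares of 1/5 among Hanan, Hamid, Ibtisam.
Hanan predeceased; the 1/5 allotted to Hanan's branch passes to Hanan's issue by representation.
The 1/5 is divided into 2 equal shares of 1/10 among Layth, Umar.
Layth is living and takes 1/10.
Umar is living and takes 1/10.
Hamid predeceased; the 1/5 allotted to Hamid's branch passes to Hamid's issue by representation.
The 1/5 is divided into 3 equal shares of 1/15 among Khalida, Jamal, Samir.
Khalida is living and takes 1/15.
Jamal predeceased; the 1/15 allotted to Jamal's branch passes to Jamal's issue by representation.
Bashir is the sole taker at this level and receives the full 1/15.
Samir is living and takes 1/15.
Ibtisam predeceased; the 1/5 allotted to Ibtisam's branch passes to Ibtisam's issue by representation.
The 1/5 is divided into 2 equal shares of 1/10 among Zuhair, Ghada.
Zuhair is living and takes 1/10.
Ghada is living and takes 1/10.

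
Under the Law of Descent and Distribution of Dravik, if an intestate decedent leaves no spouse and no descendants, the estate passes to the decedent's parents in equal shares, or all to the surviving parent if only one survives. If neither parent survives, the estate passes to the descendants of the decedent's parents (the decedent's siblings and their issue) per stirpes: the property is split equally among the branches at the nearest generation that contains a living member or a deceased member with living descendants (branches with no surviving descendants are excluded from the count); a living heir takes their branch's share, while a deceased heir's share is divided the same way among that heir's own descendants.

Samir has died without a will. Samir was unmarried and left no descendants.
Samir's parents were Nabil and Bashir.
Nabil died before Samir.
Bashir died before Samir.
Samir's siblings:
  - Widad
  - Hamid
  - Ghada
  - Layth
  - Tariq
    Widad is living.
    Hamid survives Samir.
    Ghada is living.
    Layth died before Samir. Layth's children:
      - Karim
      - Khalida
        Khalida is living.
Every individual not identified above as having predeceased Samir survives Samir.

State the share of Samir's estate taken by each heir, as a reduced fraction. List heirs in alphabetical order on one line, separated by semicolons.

Ghada 1/5; Hamid 1/5; Karim 1/10; Khalida 1/10; Tariq 1/5; Widad 1/5

Neither parent survives and there are no descendants, so the estate passes to Samir's siblings and their issue per stirpes.
The estate is divided into 5 equal shares of 1/5 among Widad, Hamid, Ghada, Layth, Tariq.
Widad is living and takes 1/5.
Hamid is living and takes 1/5.
Ghada is living and takes 1/5.
Layth predeceased; the 1/5 allotted to Layth's branch passes to Layth's issue by representation.
The 1/5 is divided into 2 equal shares of 1/10 among Karim, Khalida.
Karim is living and takes 1/10.
Khalida is living and takes 1/10.
Tariq is living and takes 1/5.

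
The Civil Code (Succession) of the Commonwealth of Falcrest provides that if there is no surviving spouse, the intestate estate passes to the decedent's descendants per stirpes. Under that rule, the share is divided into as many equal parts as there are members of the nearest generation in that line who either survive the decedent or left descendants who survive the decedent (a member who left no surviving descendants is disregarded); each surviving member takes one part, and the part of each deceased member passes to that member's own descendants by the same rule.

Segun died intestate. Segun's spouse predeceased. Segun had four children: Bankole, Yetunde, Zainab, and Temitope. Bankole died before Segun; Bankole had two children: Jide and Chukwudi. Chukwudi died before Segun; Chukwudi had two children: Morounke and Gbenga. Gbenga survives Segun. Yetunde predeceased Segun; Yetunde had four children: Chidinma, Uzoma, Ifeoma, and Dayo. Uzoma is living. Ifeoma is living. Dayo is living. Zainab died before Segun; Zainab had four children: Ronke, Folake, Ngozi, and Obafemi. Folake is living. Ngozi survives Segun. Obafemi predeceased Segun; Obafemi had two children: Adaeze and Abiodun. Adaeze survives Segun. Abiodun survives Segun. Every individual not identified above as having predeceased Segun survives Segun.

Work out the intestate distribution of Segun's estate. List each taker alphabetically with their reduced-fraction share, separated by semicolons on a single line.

Abiodun 1/32; Adaeze 1/32; Chidinma 1/16; Dayo 1/16; Folake 1/16; Gbenga 1/16; Ifeoma 1/16; Jide 1/8; Morounke 1/16; Ngozi 1/16; Ronke 1/16; Temitope 1/4; Uzoma 1/16

There is no surviving spouse, so the entire estate passes to Segun's descendants per stirpes.
The estate is divided into 4 equal shares of 1/4 among Bankole, Yetunde, Zainab, Temitope.
Bankole predeceased; the 1/4 allotted to Bankole's branch passes to Bankole's issue by representation.
The 1/4 is divided into 2 equal shares of 1/8 among Jide, Chukwudi.
Jide is living and takes 1/8.
Chukwudi predeceased; the 1/8 allotted to Chukwudi's branch passes to Chukwudi's issue by representation.
The 1/8 is divided into 2 equal shares of 1/16 among Morounke, Gbenga.
Morounke is living and takes 1/16.
Gbenga is living and takes 1/16.
Yetunde predeceased; the 1/4 allotted to Yetunde's branch passes to Yetunde's issue by representation.
The 1/4 is divided into 4 equal shares of 1/16 among Chidinma, Uzoma, Ifeoma, Dayo.
Chidinma is living and takes 1/16.
Uzoma is living and takes 1/16.
Ifeoma is living and takes 1/16.
Dayo is living and takes 1/16.
Zainab predeceased; the 1/4 allotted to Zainab's branch passes to Zainab's issue by representation.
The 1/4 is divided into 4 equal shares of 1/16 among Ronke, Folake, Ngozi, Obafemi.
Ronke is living and takes 1/16.
Folake is living and takes 1/16.
Ngozi is living and takes 1/16.
Obafemi predeceased; the 1/16 allotted to Obafemi's branch passes to Obafemi's issue by representation.
The 1/16 is divided into 2 equal shares of 1/32 among Adaeze, Abiodun.
Adaeze is living and takes 1/32.
Abiodun is living and takes 1/32.
Temitope is living and takes 1/4.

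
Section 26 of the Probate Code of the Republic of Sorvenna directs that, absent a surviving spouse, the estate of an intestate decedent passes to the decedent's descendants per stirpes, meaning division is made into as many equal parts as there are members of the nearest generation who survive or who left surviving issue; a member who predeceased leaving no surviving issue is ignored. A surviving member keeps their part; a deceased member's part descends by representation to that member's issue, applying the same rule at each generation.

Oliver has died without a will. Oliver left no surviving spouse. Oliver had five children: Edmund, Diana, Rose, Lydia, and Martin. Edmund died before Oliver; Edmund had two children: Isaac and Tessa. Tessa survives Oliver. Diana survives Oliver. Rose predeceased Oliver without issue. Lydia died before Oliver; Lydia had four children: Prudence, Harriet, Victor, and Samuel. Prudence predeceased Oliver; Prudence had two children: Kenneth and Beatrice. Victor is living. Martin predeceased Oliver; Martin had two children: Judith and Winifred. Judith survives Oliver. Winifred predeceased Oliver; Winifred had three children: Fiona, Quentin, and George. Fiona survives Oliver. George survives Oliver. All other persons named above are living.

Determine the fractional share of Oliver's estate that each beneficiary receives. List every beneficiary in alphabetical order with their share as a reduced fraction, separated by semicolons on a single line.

There is no surviving spouse, so the entire estate passes to Oliver's descendants per stirpes.
Rose left no surviving issue, so that branch lapses and is disregarded.
The estate is divided into 4 equal shares of 1/4 among Edmund, Diana, Lydia, Martin.
Edmund predeceased; the 1/4 allotted to Edmund's branch passes to Edmund's issue by representation.
The 1/4 is divided into 2 equal shares of 1/8 among Isaac, Tessa.
Isaac is living and takes 1/8.
Tessa is living and takes 1/8.
Diana is living and takes 1/4.
Lydia predeceased; the 1/4 allotted to Lydia's branch passes to Lydia's issue by representation.
The 1/4 is divided into 4 equal shares of 1/16 among Prudence, Harriet, Victor, Samuel.
Prudence predeceased; the 1/16 allotted to Prudence's branch passes to Prudence's issue by representation.
The 1/16 is divided into 2 equal shares of 1/32 among Kenneth, Beatrice.
Kenneth is living and takes 1/32.
Beatrice is living and takes 1/32.
Harriet is living and takes 1/16.
Victor is living and takes 1/16.
Samuel is living and takes 1/16.
Martin predeceased; the 1/4 allotted to Martin's branch passes to Martin's issue by representation.
The 1/4 is divided into 2 equal shares of 1/8 among Judith, Winifred.
Judith is living and takes 1/8.
Winifred predeceased; the 1/8 allotted to Winifred's branch passes to Winifred's issue by representation.
The 1/8 is divided into 3 equal shares of 1/24 among Fiona, Quentin, George.
Fiona is living and takes 1/24.
Quentin is living and takes 1/24.
George is living and takes 1/24.

Beatrice 1/32; Diana 1/4; Fiona 1/24; George 1/24; Harriet 1/16; Isaac 1/8; Judith 1/8; Kenneth 1/32; Quentin 1/24; Samuel 1/16; Tessa 1/8; Victor 1/16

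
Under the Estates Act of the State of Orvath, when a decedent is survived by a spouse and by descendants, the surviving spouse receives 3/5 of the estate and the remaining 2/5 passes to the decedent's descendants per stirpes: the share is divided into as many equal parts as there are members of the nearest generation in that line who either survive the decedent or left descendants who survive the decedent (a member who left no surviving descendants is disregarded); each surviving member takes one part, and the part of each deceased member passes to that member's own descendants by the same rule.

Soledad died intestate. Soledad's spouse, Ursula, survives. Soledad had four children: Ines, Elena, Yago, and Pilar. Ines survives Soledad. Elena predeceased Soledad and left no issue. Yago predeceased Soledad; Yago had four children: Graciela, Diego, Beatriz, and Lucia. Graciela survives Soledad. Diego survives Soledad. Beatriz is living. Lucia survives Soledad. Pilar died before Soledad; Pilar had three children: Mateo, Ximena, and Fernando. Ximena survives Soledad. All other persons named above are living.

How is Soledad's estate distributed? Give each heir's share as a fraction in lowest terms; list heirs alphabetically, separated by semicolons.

Beatriz 1/30; Diego 1/30; Fernando 2/45; Graciela 1/30; Ines 2/15; Lucia 1/30; Mateo 2/45; Ursula 3/5; Ximena 2/45

Ursula, as surviving spouse, takes 3/5.
The remaining 2/5 passes to Soledad's descendants per stirpes.
Elena left no surviving issue, so that branch lapses and is disregarded.
The 2/5 is divided into 3 equal shares of 2/15 among Ines, Yago, Pilar.
Ines is living and takes 2/15.
Yago predeceased; the 2/15 allotted to Yago's branch passes to Yago's issue by representation.
The 2/15 is divided into 4 equal shares of 1/30 among Graciela, Diego, Beatriz, Lucia.
Graciela is living and takes 1/30.
Diego is living and takes 1/30.
Beatriz is living and takes 1/30.
Lucia is living and takes 1/30.
Pilar predeceased; the 2/15 allotted to Pilar's branch passes to Pilar's issue by representation.
The 2/15 is divided into 3 equal shares of 2/45 among Mateo, Ximena, Fernando.
Mateo is living and takes 2/45.
Ximena is living and takes 2/45.
Fernando is living and takes 2/45.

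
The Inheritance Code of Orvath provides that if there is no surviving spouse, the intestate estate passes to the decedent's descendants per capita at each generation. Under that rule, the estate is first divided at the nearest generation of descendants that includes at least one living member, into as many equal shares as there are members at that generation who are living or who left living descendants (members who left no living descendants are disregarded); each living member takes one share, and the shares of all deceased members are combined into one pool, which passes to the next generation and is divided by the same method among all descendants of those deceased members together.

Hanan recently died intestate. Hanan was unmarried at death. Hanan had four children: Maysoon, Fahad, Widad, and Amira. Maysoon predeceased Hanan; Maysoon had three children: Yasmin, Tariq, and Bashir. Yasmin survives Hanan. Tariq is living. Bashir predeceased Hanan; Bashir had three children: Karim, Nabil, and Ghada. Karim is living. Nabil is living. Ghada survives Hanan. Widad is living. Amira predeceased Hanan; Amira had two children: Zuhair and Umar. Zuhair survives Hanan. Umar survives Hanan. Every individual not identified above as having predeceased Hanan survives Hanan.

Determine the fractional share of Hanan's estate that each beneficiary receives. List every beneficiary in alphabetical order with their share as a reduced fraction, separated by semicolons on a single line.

Fahad 1/4; Ghada 1/30; Karim 1/30; Nabil 1/30; Tariq 1/10; Umar 1/10; Widad 1/4; Yasmin 1/10; Zuhair 1/10

There is no surviving spouse, so the entire estate passes to Hanan's descendants per capita at each generation.
At generation 1 (Maysoon, Fahad, Widad, Amira) there are 4 shares of (1)/4 = 1/4 each.
Living: Fahad and Widad — each takes 1/4.
Deceased: Maysoon and Amira. Their combined 1/2 is pooled and carried to generation 2.
At generation 2 (Yasmin, Tariq, Bashir, Zuhair, Umar) there are 5 shares of (1/2)/5 = 1/10 each.
Living: Yasmin, Tariq, Zuhair, and Umar — each takes 1/10.
Deceased: Bashir. That 1/10 share is carried to generation 3.
At generation 3 (Karim, Nabil, Ghada) there are 3 shares of (1/10)/3 = 1/30 each.
Living: Karim, Nabil, and Ghada — each takes 1/30.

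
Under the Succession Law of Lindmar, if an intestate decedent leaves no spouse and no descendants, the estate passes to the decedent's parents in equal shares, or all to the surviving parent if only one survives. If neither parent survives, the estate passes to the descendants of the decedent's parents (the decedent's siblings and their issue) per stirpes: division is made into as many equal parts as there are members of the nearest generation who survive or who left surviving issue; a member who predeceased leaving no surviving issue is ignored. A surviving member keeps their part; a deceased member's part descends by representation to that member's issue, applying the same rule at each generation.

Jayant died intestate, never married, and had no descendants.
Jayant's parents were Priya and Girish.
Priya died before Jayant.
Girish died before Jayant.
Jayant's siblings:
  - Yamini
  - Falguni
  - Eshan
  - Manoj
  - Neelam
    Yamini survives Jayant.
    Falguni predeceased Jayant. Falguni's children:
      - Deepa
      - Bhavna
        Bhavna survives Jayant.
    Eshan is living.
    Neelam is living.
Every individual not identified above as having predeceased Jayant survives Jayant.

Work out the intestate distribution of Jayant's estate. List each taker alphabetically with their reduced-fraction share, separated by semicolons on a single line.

Bhavna 1/10; Deepa 1/10; Eshan 1/5; Manoj 1/5; Neelam 1/5; Yamini 1/5

Neither parent survives and there are no descendants, so the estate passes to Jayant's siblings and their issue per stirpes.
The estate is divided into 5 equal shares of 1/5 among Yamini, Falguni, Eshan, Manoj, Neelam.
Yamini is living and takes 1/5.
Falguni predeceased; the 1/5 allotted to Falguni's branch passes to Falguni's issue by representation.
The 1/5 is divided into 2 equal shares of 1/10 among Deepa, Bhavna.
Deepa is living and takes 1/10.
Bhavna is living and takes 1/10.
Eshan is living and takes 1/5.
Manoj is living and takes 1/5.
Neelam is living and takes 1/5.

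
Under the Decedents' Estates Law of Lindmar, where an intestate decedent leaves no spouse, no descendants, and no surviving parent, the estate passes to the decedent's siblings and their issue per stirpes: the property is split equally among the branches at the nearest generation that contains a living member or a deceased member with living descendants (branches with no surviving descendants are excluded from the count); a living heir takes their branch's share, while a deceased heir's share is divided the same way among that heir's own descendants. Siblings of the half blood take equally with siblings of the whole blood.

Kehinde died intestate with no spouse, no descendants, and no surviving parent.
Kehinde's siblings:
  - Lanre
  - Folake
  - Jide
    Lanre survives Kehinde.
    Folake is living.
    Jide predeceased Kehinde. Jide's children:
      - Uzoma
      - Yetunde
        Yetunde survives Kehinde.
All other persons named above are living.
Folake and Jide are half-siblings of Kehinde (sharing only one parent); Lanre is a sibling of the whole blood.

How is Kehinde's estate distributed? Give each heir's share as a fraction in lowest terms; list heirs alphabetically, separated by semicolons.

No spouse, descendants, or parent survives, so the estate passes to Kehinde's siblings per stirpes.
Half-blood and whole-blood siblings take equally under the stated rule.
The estate is divided into 3 equal shares of 1/3 among Lanre, Folake, Jide.
Lanre is living and takes 1/3.
Folake is living and takes 1/3.
Jide predeceased; the 1/3 allotted to Jide's branch passes to Jide's issue by representation.
The 1/3 is divided into 2 equal shares of 1/6 among Uzoma, Yetunde.
Uzoma is living and takes 1/6.
Yetunde is living and takes 1/6.

Folake 1/3; Lanre 1/3; Uzoma 1/6; Yetunde 1/6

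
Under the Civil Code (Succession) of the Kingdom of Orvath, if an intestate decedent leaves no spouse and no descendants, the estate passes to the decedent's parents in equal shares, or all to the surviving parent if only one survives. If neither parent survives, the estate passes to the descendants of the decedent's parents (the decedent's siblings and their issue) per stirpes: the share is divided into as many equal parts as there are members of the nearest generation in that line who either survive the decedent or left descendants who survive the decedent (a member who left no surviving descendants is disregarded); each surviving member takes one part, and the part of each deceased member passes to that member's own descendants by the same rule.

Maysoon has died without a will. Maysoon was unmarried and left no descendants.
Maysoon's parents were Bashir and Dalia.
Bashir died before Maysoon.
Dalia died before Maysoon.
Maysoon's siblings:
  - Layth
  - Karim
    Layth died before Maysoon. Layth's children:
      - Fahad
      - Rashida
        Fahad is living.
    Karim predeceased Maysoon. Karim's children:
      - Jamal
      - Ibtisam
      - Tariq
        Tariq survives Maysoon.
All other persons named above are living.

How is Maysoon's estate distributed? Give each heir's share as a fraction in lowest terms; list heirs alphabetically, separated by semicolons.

Neither parent survives and there are no descendants, so the estate passes to Maysoon's siblings and their issue per stirpes.
The estate is divided into 2 equal shares of 1/2 among Layth, Karim.
Layth predeceased; the 1/2 allotted to Layth's branch passes to Layth's issue by representation.
The 1/2 is divided into 2 equal shares of 1/4 among Fahad, Rashida.
Fahad is living and takes 1/4.
Rashida is living and takes 1/4.
Karim predeceased; the 1/2 allotted to Karim's branch passes to Karim's issue by representation.
The 1/2 is divided into 3 equal shares of 1/6 among Jamal, Ibtisam, Tariq.
Jamal is living and takes 1/6.
Ibtisam is living and takes 1/6.
Tariq is living and takes 1/6.

Fahad 1/4; Ibtisam 1/6; Jamal 1/6; Rashida 1/4; Tariq 1/6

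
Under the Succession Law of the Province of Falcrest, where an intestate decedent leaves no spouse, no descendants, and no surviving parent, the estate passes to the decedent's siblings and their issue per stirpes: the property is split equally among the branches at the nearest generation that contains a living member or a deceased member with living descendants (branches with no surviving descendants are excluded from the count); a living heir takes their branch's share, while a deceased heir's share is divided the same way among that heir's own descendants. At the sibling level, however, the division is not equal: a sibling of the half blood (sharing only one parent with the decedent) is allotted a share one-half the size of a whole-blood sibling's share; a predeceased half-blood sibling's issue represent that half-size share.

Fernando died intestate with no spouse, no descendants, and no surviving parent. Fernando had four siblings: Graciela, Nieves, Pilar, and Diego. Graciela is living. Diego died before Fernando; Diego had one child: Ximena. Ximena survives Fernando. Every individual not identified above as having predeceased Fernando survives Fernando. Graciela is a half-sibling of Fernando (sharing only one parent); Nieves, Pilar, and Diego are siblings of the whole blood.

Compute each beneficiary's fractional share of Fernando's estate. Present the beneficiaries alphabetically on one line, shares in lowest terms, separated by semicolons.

Graciela 1/7; Nieves 2/7; Pilar 2/7; Ximena 2/7

No spouse, descendants, or parent survives, so the estate passes to Fernando's siblings per stirpes.
Half-blood siblings count for one-half the weight of whole-blood siblings at the initial division.
Dividing 1 in proportion to weights (total weight 7/2): Graciela (weight 1/2) → 1/7; Nieves (weight 1) → 2/7; Pilar (weight 1) → 2/7; Diego (weight 1) → 2/7.
Graciela is living and takes 1/7.
Nieves is living and takes 2/7.
Pilar is living and takes 2/7.
Diego predeceased; the 2/7 allotted to Diego's branch passes to Diego's issue by representation.
Ximena is the sole taker at this level and receives the full 2/7.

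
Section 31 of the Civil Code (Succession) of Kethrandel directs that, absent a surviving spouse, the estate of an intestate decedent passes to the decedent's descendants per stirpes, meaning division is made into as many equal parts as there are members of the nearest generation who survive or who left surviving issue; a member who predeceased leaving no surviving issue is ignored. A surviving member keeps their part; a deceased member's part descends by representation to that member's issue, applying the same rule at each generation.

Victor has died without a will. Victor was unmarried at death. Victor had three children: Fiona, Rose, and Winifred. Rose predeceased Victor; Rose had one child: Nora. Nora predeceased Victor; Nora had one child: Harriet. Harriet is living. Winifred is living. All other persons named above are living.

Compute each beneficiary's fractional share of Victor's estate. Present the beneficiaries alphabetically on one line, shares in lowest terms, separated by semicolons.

Fiona 1/3; Harriet 1/3; Winifred 1/3

There is no surviving spouse, so the entire estate passes to Victor's descendants per stirpes.
The estate is divided into 3 equal shares of 1/3 among Fiona, Rose, Winifred.
Fiona is living and takes 1/3.
Rose predeceased; the 1/3 allotted to Rose's branch passes to Rose's issue by representation.
Nora's line is the sole branch at this level, so the full 1/3 passes to Nora's issue by representation.
Harriet is the sole taker at this level and receives the full 1/3.
Winifred is living and takes 1/3.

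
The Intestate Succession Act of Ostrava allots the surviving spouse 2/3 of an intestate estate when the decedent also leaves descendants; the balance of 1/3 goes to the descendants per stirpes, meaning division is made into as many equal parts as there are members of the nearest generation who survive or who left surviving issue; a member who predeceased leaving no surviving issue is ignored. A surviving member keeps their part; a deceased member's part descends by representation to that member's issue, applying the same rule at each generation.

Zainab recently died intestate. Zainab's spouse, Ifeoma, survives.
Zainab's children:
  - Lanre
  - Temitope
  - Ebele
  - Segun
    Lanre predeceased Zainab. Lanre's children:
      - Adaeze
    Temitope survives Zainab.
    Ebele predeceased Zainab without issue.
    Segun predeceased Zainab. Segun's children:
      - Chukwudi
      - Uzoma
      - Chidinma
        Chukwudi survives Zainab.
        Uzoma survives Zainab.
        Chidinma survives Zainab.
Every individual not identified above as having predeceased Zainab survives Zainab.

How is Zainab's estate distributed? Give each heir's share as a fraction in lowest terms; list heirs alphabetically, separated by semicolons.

Ifeoma, as surviving spouse, takes 2/3.
The remaining 1/3 passes to Zainab's descendants per stirpes.
Ebele left no surviving issue, so that branch lapses and is disregarded.
The 1/3 is divided into 3 equal shares of 1/9 among Lanre, Temitope, Segun.
Lanre predeceased; the 1/9 allotted to Lanre's branch passes to Lanre's issue by representation.
Adaeze is the sole taker at this level and receives the full 1/9.
Temitope is living and takes 1/9.
Segun predeceased; the 1/9 allotted to Segun's branch passes to Segun's issue by representation.
The 1/9 is divided into 3 equal shares of 1/27 among Chukwudi, Uzoma, Chidinma.
Chukwudi is living and takes 1/27.
Uzoma is living and takes 1/27.
Chidinma is living and takes 1/27.

Adaeze 1/9; Chidinma 1/27; Chukwudi 1/27; Ifeoma 2/3; Temitope 1/9; Uzoma 1/27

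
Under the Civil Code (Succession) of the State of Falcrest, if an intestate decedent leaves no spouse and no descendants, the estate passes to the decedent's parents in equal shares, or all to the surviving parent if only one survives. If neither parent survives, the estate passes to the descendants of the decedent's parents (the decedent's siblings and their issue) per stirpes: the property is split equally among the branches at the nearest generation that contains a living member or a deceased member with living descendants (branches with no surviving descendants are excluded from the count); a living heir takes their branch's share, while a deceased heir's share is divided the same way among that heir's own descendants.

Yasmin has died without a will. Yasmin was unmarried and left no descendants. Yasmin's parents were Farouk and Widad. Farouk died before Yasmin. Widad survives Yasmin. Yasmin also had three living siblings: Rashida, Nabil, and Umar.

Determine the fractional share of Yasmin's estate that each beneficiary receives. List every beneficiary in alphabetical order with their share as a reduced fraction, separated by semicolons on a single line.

Widad 1

Only one parent, Widad, survives, so Widad takes the entire estate. The siblings take nothing because a surviving parent has priority.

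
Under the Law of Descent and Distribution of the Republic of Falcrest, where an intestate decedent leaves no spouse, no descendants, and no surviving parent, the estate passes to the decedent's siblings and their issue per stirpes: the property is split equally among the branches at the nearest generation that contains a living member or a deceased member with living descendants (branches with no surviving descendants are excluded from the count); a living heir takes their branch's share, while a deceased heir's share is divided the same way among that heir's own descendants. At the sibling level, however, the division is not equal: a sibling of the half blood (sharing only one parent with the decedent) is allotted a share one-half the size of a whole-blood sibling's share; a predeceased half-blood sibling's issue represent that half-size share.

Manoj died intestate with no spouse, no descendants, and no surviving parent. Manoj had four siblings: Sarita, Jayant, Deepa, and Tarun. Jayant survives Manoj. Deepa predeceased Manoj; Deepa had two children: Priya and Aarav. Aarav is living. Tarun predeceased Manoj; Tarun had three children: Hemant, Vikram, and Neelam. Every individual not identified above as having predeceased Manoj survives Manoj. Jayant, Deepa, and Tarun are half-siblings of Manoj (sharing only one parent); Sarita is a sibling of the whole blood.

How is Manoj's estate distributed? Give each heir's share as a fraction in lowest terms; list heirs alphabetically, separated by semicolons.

Aarav 1/10; Hemant 1/15; Jayant 1/5; Neelam 1/15; Priya 1/10; Sarita 2/5; Vikram 1/15

No spouse, descendants, or parent survives, so the estate passes to Manoj's siblings per stirpes.
Half-blood siblings count for one-half the weight of whole-blood siblings at the initial division.
Dividing 1 in proportion to weights (total weight 5/2): Sarita (weight 1) → 2/5; Jayant (weight 1/2) → 1/5; Deepa (weight 1/2) → 1/5; Tarun (weight 1/2) → 1/5.
Sarita is living and takes 2/5.
Jayant is living and takes 1/5.
Deepa predeceased; the 1/5 allotted to Deepa's branch passes to Deepa's issue by representation.
The 1/5 is divided into 2 equal shares of 1/10 among Priya, Aarav.
Priya is living and takes 1/10.
Aarav is living and takes 1/10.
Tarun predeceased; the 1/5 allotted to Tarun's branch passes to Tarun's issue by representation.
The 1/5 is divided into 3 equal shares of 1/15 among Hemant, Vikram, Neelam.
Hemant is living and takes 1/15.
Vikram is living and takes 1/15.
Neelam is living and takes 1/15.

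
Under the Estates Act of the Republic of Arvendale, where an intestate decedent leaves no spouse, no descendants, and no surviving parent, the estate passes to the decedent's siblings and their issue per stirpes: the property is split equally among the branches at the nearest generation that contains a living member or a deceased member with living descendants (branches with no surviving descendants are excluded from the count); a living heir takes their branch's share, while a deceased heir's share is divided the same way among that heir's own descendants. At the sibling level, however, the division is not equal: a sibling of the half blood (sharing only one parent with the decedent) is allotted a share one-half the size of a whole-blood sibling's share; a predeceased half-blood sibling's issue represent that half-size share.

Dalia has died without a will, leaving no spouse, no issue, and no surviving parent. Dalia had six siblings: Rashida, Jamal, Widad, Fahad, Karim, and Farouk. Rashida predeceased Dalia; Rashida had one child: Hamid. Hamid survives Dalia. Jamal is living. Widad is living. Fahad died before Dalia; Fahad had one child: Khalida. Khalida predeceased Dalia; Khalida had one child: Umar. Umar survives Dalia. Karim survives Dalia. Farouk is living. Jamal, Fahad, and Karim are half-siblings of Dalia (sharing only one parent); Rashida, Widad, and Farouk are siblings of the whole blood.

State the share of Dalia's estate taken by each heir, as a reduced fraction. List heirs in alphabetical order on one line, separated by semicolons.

Farouk 2/9; Hamid 2/9; Jamal 1/9; Karim 1/9; Umar 1/9; Widad 2/9

No spouse, descendants, or parent survives, so the estate passes to Dalia's siblings per stirpes.
Half-blood siblings count for one-half the weight of whole-blood siblings at the initial division.
Dividing 1 in proportion to weights (total weight 9/2): Rashida (weight 1) → 2/9; Jamal (weight 1/2) → 1/9; Widad (weight 1) → 2/9; Fahad (weight 1/2) → 1/9; Karim (weight 1/2) → 1/9; Farouk (weight 1) → 2/9.
Rashida predeceased; the 2/9 allotted to Rashida's branch passes to Rashida's issue by representation.
Hamid is the sole taker at this level and receives the full 2/9.
Jamal is living and takes 1/9.
Widad is living and takes 2/9.
Fahad predeceased; the 1/9 allotted to Fahad's branch passes to Fahad's issue by representation.
Khalida's line is the sole branch at this level, so the full 1/9 passes to Khalida's issue by representation.
Umar is the sole taker at this level and receives the full 1/9.
Karim is living and takes 1/9.
Farouk is living and takes 2/9.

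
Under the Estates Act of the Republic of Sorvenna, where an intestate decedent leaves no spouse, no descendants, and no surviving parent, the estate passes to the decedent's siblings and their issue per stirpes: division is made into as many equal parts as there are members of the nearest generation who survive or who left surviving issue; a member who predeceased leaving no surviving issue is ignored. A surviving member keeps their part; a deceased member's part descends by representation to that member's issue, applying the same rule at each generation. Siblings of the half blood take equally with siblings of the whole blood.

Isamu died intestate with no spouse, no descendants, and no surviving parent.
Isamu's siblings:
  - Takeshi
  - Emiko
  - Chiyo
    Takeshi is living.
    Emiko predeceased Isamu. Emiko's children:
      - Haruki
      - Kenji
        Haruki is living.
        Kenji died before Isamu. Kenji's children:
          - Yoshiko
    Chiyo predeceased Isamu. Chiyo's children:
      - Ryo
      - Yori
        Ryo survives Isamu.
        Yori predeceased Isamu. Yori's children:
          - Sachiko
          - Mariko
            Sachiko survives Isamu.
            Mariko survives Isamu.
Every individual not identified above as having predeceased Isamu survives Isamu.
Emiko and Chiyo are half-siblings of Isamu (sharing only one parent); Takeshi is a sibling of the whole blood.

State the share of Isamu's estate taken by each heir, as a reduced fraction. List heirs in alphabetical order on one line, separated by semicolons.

Haruki 1/6; Mariko 1/12; Ryo 1/6; Sachiko 1/12; Takeshi 1/3; Yoshiko 1/6

No spouse, descendants, or parent survives, so the estate passes to Isamu's siblings per stirpes.
Half-blood and whole-blood siblings take equally under the stated rule.
The estate is divided into 3 equal shares of 1/3 among Takeshi, Emiko, Chiyo.
Takeshi is living and takes 1/3.
Emiko predeceased; the 1/3 allotted to Emiko's branch passes to Emiko's issue by representation.
The 1/3 is divided into 2 equal shares of 1/6 among Haruki, Kenji.
Haruki is living and takes 1/6.
Kenji predeceased; the 1/6 allotted to Kenji's branch passes to Kenji's issue by representation.
Yoshiko is the sole taker at this level and receives the full 1/6.
Chiyo predeceased; the 1/3 allotted to Chiyo's branch passes to Chiyo's issue by representation.
The 1/3 is divided into 2 equal shares of 1/6 among Ryo, Yori.
Ryo is living and takes 1/6.
Yori predeceased; the 1/6 allotted to Yori's branch passes to Yori's issue by representation.
The 1/6 is divided into 2 equal shares of 1/12 among Sachiko, Mariko.
Sachiko is living and takes 1/12.
Mariko is living and takes 1/12.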